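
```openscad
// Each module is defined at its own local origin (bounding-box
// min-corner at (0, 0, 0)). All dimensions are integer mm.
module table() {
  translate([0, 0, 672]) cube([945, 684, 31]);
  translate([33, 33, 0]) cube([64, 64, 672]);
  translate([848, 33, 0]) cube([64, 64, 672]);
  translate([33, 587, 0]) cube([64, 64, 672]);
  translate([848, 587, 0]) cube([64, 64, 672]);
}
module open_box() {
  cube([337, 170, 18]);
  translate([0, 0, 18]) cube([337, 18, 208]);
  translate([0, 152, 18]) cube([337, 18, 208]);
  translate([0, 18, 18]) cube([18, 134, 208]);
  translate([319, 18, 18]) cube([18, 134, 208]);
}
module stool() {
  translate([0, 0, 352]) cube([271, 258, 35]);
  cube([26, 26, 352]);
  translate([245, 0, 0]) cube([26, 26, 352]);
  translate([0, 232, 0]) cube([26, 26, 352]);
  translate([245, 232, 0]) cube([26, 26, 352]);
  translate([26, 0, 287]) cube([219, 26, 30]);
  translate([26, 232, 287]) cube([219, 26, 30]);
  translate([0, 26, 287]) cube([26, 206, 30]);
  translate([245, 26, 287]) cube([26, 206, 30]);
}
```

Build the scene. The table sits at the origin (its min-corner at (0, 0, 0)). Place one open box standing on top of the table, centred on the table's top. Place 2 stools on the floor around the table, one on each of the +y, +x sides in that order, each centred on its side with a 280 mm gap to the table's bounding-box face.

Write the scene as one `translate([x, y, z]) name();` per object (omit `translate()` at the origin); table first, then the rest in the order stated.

table();
translate([304, 257, 703]) open_box();
translate([337, 964, 0]) stool();
translate([1225, 213, 0]) stool();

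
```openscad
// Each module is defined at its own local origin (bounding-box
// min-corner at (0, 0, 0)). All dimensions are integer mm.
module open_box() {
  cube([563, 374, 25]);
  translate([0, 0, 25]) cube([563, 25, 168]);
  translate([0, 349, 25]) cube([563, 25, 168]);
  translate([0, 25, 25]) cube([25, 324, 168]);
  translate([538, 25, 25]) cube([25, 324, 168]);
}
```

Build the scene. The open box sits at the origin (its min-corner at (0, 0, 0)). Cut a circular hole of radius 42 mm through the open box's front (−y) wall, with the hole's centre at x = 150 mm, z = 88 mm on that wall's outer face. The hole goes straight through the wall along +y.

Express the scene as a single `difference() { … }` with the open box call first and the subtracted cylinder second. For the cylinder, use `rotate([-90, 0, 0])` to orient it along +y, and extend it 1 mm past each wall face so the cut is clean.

difference() {
  open_box();
  translate([150, -1, 88]) rotate([-90, 0, 0]) cylinder(h = 27, r = 42);
}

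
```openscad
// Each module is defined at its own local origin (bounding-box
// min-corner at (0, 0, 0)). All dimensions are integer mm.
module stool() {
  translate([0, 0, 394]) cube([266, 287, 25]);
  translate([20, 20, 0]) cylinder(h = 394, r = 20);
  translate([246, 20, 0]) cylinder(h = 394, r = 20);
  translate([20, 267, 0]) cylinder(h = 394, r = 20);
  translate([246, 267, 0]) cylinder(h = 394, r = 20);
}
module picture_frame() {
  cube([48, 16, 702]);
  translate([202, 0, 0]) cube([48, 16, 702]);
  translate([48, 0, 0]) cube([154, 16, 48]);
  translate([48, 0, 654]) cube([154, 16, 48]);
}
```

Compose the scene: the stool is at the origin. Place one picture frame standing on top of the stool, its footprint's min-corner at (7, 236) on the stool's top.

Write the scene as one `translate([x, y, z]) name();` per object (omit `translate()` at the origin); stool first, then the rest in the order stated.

stool();
translate([7, 236, 419]) picture_frame();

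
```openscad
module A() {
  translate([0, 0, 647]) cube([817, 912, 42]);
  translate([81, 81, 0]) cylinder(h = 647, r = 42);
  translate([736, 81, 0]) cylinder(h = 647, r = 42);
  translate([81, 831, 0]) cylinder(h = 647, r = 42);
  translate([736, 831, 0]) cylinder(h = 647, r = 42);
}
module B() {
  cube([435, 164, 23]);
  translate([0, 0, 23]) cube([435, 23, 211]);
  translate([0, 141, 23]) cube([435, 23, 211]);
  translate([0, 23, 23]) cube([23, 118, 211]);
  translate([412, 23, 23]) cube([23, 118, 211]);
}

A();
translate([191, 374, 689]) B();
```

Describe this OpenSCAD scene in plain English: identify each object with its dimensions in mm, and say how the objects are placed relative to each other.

A is a table: top 817 mm (x) × 912 mm (y), 42 mm thick, upper face at z = 689 mm, on four round legs of 84 mm diameter, each leg's bounding box inset 39 mm from the nearest pair of top edges, running from z = 0 to the bottom of the top.

B is an open-topped rectangular box: outside dimensions 435×164×234 mm, with a uniform wall and base thickness of 23 mm. The base is a full 435×164 slab on the floor; four walls sit on top of the base. The front and back walls (the −y and +y sides) span the full width; the two side walls fit between them.

The open box is on top of the table, centred.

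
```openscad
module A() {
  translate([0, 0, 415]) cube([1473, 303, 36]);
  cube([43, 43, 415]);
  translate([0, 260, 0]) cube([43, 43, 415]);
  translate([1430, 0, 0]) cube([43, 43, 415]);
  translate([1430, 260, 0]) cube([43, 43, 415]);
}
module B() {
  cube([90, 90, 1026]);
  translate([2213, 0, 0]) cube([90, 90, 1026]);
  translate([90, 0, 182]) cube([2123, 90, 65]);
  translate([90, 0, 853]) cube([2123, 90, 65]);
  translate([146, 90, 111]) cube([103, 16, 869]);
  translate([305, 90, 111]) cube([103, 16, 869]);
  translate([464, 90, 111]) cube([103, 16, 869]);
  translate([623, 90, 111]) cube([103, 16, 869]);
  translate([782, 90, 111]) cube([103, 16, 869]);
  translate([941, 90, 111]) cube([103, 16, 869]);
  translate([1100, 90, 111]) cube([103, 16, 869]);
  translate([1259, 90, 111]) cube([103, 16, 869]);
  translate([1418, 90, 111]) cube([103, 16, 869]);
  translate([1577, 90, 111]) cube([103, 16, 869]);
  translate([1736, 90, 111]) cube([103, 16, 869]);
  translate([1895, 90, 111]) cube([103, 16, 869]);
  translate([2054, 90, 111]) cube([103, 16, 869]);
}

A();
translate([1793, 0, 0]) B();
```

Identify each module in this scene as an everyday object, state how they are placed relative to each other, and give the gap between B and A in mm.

The fence section's nearest face is 320 mm from the bench's +x face.

A is a bench. B is a fence section. The fence section is on the floor beside the bench on its +x side. The gap between the fence section and the bench is 320 mm.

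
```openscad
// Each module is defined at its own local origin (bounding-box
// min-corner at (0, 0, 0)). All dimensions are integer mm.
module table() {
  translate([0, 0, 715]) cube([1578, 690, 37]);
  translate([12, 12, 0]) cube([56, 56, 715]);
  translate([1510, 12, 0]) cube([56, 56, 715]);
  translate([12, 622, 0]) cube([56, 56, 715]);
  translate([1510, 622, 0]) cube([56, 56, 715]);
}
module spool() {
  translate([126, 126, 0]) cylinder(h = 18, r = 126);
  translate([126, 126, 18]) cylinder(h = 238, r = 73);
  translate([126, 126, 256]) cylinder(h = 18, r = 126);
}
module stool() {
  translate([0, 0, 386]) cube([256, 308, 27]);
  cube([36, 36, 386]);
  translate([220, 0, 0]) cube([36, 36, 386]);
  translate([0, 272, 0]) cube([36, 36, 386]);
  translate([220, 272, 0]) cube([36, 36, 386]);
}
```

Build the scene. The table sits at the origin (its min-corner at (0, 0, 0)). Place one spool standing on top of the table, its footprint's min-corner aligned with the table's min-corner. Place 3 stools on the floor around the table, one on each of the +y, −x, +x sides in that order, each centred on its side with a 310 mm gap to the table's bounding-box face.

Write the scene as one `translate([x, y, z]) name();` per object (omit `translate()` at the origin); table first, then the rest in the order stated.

table();
translate([0, 0, 752]) spool();
translate([661, 1000, 0]) stool();
translate([-566, 191, 0]) stool();
translate([1888, 191, 0]) stool();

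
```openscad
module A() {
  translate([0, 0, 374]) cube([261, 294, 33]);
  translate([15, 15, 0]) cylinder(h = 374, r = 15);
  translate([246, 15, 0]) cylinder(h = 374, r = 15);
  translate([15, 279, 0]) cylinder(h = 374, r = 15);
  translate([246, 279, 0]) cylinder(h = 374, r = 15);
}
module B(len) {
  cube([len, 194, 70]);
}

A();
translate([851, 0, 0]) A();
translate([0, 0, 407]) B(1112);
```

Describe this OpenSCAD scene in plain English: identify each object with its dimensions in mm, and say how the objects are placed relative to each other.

A is a four-legged stool. The seat is a 261×294×33 mm slab whose top surface is at z = 407 mm; four round legs, each 30 mm in diameter, run from the floor (z = 0) to the underside of the seat, each leg's axis is inset half a diameter from the nearest pair of seat edges (so the leg's bounding box is flush with the corner).

B is a rectangular beam 1112 mm long (x), 194 mm deep (y), 70 mm thick (z).

The beam spans the tops of two stools placed 590 mm apart, resting at z = 407 mm.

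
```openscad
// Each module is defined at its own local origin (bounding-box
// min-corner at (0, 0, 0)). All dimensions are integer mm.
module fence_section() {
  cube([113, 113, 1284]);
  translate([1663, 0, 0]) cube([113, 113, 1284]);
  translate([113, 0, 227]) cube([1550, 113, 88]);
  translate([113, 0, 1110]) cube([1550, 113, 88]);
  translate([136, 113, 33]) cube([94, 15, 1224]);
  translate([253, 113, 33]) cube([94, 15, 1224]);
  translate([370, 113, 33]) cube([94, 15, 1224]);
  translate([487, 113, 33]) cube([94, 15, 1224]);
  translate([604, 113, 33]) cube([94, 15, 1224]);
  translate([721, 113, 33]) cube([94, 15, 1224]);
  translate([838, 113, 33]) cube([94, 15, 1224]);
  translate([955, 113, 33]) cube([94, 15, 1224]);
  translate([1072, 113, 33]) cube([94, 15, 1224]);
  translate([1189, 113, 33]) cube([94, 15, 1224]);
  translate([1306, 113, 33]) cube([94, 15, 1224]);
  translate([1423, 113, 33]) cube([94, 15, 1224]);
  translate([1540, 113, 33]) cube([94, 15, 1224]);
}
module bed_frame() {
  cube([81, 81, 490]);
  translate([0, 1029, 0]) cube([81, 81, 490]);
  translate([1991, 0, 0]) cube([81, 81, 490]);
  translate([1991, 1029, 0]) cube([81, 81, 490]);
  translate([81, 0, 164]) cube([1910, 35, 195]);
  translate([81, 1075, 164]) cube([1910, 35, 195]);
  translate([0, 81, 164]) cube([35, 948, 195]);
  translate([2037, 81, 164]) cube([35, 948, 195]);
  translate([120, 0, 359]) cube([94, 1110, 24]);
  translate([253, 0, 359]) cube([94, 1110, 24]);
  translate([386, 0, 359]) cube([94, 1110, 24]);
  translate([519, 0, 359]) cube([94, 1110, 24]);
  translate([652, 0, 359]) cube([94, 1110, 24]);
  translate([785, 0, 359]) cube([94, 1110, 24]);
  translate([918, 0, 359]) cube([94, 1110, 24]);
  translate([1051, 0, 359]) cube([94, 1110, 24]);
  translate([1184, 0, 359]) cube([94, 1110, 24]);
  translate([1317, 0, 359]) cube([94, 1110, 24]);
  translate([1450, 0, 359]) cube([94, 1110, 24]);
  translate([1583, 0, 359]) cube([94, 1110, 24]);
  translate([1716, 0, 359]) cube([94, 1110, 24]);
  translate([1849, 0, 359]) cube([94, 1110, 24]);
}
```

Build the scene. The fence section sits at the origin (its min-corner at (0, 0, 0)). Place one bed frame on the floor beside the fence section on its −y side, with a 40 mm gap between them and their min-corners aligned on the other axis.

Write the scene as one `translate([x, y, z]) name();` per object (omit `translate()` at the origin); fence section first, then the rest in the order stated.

fence_section();
translate([0, -1150, 0]) bed_frame();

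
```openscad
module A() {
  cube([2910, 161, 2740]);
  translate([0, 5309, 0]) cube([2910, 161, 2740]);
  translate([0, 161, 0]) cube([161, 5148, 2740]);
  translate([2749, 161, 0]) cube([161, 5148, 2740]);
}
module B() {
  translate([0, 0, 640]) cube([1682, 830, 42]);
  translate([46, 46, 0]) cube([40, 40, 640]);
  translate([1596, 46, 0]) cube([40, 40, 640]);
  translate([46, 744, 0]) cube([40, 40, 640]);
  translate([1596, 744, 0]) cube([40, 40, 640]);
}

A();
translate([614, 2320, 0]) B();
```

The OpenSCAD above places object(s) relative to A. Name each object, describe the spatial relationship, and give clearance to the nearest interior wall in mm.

A is a house frame. B is a table. The table sits inside the house frame, centred. The clearance to the nearest interior wall is 453 mm.

Clearances: x = 453, y = 2159; minimum 453 mm.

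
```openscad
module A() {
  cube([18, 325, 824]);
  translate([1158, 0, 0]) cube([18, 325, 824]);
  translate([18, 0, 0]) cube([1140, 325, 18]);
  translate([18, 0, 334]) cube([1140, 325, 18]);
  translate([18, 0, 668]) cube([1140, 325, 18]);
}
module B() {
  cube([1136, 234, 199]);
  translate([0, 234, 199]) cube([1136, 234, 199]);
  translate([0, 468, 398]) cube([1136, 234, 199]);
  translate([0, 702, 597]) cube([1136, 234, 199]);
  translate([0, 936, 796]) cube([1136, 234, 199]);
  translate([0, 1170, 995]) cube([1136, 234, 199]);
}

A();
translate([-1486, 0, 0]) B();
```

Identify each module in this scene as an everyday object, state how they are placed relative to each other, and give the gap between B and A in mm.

The staircase's nearest face is 350 mm from the bookshelf's −x face.

A is a bookshelf. B is a staircase. The staircase is on the floor beside the bookshelf on its −x side. The gap between the staircase and the bookshelf is 350 mm.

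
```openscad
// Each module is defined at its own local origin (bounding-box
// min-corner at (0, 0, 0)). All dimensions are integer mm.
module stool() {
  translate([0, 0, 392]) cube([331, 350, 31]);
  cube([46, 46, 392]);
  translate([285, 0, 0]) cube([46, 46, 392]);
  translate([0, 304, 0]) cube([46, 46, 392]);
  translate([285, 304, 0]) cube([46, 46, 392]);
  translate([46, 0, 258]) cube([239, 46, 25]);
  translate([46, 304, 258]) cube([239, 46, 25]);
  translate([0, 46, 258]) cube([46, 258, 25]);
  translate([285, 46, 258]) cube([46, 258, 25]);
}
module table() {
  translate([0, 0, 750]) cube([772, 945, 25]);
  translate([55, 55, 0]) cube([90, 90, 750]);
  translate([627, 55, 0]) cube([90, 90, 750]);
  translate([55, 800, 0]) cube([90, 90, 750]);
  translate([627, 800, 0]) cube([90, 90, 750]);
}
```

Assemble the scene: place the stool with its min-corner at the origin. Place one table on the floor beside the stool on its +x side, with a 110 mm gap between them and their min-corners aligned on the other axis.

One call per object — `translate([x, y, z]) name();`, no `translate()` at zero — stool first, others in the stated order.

stool();
translate([441, 0, 0]) table();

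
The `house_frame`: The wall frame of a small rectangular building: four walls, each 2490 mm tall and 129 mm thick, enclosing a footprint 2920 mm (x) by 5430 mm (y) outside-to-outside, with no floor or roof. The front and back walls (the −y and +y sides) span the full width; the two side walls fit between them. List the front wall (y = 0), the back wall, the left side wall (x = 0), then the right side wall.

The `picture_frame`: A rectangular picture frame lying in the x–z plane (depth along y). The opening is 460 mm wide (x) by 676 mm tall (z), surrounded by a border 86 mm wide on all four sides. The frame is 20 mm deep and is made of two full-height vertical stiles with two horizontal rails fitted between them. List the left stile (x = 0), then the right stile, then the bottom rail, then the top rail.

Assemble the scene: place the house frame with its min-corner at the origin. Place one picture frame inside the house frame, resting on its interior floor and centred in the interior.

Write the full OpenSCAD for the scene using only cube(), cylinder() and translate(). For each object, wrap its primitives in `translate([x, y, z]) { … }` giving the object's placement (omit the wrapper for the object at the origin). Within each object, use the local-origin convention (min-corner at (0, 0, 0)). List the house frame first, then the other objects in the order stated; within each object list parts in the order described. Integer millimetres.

cube([2920, 129, 2490]);
translate([0, 5301, 0]) cube([2920, 129, 2490]);
translate([0, 129, 0]) cube([129, 5172, 2490]);
translate([2791, 129, 0]) cube([129, 5172, 2490]);
translate([1144, 2705, 0]) {
  cube([86, 20, 848]);
  translate([546, 0, 0]) cube([86, 20, 848]);
  translate([86, 0, 0]) cube([460, 20, 86]);
  translate([86, 0, 762]) cube([460, 20, 86]);
}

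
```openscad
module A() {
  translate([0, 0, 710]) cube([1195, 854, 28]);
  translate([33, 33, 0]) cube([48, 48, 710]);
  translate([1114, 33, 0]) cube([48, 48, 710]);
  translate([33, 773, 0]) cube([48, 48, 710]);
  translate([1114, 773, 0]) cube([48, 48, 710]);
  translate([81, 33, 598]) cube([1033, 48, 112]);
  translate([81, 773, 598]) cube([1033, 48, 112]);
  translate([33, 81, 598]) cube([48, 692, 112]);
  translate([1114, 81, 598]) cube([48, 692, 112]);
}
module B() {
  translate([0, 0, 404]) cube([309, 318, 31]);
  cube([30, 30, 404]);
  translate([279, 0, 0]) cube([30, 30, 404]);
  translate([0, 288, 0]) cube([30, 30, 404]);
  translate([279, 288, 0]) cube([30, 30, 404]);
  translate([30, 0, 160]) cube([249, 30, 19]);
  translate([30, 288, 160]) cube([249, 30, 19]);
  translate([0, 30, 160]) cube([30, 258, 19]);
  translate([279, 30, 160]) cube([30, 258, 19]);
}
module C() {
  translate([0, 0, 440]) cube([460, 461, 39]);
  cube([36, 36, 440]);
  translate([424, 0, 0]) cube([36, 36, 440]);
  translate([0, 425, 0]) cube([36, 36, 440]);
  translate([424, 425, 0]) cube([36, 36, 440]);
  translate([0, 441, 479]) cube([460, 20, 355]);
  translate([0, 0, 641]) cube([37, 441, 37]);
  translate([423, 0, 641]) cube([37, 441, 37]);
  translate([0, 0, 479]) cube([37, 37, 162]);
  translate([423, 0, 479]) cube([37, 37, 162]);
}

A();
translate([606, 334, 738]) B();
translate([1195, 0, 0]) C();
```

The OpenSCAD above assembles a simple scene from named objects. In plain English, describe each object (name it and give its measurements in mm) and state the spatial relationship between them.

A is a rectangular dining table. The top is 1195×854×28 mm with its upper surface at z = 738 mm. It stands on four 48×48 mm square legs, each inset 33 mm from the nearest pair of top edges, running from the floor to the underside of the top. Four apron rails, 48 mm thick and 112 mm tall, run between adjacent legs with their top edges flush with the underside of the top and their outer faces flush with the legs' outer faces.

B is a four-legged stool. The seat is 309×318 mm, 31 mm thick, top at z = 435 mm. It stands on four square legs, each 30×30 mm in cross-section, from z = 0 to the seat underside, each flush with a corner of the seat. Four stretchers, 30 mm wide and 19 mm tall, connect adjacent legs with their undersides at z = 160 mm, each running between the inner faces of the legs it joins and aligned with the legs' outer faces on the other axis.

C is a chair: 460×461 mm seat, 39 mm thick, top at z = 479 mm, on four 36 mm square corner legs flush with the seat edges. A 20 mm thick backrest slab spans the full seat width, extending 355 mm above the seat top, its back face flush with the seat's +y edge. Two armrests of 37×37 mm section run along each side from the seat's front edge to the front of the backrest, top faces 199 mm above the seat top and outer faces flush with the seat's x-edges; a 37×37 mm post under the front of each armrest stands on the seat at the front corner.

The stool is on top of the table. The chair is against the table's +x side, with their −y faces flush.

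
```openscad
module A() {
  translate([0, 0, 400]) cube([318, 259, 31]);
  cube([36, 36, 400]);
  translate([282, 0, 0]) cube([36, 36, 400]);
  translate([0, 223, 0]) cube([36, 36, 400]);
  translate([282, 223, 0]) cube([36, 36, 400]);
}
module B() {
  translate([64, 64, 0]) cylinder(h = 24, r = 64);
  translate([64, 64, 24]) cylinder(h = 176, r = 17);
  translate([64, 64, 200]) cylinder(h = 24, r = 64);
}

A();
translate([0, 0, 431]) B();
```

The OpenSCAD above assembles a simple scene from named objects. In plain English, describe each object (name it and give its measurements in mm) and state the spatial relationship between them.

A is a simple wooden stool: a rectangular seat 318 mm (x) by 259 mm (y), 31 mm thick, top face at z = 431 mm, on four square legs, each 36×36 mm in cross-section. The legs rest on z = 0, each flush with a corner of the seat.

B is a spool: two coaxial disc flanges of radius 64 mm and thickness 24 mm, joined by a core cylinder of radius 17 mm and height 176 mm. The lower flange rests on z = 0 and the three cylinders share a vertical axis.

The spool is on top of the stool.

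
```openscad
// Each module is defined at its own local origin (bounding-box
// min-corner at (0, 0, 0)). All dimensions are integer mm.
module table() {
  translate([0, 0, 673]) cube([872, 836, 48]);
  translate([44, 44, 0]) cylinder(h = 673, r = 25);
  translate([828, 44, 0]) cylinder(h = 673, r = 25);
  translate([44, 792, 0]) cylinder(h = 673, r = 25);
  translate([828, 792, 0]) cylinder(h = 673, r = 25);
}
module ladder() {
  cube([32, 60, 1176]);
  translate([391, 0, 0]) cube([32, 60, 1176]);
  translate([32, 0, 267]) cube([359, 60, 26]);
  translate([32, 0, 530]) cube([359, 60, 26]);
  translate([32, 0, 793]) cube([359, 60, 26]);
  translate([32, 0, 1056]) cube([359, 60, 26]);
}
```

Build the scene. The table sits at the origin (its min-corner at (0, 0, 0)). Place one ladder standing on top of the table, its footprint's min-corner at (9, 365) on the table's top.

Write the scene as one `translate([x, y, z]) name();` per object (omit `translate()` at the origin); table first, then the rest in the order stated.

table();
translate([9, 365, 721]) ladder();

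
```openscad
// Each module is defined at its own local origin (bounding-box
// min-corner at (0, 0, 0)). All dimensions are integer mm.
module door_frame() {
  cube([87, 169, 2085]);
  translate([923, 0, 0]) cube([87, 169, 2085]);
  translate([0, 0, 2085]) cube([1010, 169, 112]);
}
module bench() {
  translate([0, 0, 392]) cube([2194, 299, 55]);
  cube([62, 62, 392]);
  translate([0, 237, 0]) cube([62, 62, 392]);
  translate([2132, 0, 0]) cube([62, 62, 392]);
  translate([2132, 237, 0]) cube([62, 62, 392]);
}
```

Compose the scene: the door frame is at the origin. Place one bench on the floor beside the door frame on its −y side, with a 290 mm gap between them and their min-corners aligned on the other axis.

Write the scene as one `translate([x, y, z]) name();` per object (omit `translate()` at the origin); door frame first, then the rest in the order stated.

door_frame();
translate([0, -589, 0]) bench();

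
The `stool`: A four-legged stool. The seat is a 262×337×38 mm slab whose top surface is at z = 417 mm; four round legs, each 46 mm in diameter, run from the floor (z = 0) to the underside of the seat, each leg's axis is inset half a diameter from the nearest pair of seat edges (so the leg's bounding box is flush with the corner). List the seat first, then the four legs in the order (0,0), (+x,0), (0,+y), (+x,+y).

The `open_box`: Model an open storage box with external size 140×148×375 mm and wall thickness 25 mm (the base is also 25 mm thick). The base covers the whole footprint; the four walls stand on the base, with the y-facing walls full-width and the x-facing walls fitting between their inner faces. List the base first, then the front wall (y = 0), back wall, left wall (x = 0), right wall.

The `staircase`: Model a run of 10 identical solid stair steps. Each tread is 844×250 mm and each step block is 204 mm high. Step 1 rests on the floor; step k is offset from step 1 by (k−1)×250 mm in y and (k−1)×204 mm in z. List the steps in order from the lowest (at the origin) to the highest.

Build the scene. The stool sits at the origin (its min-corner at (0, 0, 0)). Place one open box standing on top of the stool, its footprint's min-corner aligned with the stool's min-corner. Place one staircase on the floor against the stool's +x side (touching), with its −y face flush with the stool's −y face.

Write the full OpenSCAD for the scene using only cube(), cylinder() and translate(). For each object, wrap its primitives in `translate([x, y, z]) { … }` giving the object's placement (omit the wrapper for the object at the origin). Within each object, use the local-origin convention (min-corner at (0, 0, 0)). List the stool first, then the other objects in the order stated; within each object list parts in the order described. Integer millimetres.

translate([0, 0, 379]) cube([262, 337, 38]);
translate([23, 23, 0]) cylinder(h = 379, r = 23);
translate([239, 23, 0]) cylinder(h = 379, r = 23);
translate([23, 314, 0]) cylinder(h = 379, r = 23);
translate([239, 314, 0]) cylinder(h = 379, r = 23);
translate([0, 0, 417]) {
  cube([140, 148, 25]);
  translate([0, 0, 25]) cube([140, 25, 350]);
  translate([0, 123, 25]) cube([140, 25, 350]);
  translate([0, 25, 25]) cube([25, 98, 350]);
  translate([115, 25, 25]) cube([25, 98, 350]);
}
translate([262, 0, 0]) {
  cube([844, 250, 204]);
  translate([0, 250, 204]) cube([844, 250, 204]);
  translate([0, 500, 408]) cube([844, 250, 204]);
  translate([0, 750, 612]) cube([844, 250, 204]);
  translate([0, 1000, 816]) cube([844, 250, 204]);
  translate([0, 1250, 1020]) cube([844, 250, 204]);
  translate([0, 1500, 1224]) cube([844, 250, 204]);
  translate([0, 1750, 1428]) cube([844, 250, 204]);
  translate([0, 2000, 1632]) cube([844, 250, 204]);
  translate([0, 2250, 1836]) cube([844, 250, 204]);
}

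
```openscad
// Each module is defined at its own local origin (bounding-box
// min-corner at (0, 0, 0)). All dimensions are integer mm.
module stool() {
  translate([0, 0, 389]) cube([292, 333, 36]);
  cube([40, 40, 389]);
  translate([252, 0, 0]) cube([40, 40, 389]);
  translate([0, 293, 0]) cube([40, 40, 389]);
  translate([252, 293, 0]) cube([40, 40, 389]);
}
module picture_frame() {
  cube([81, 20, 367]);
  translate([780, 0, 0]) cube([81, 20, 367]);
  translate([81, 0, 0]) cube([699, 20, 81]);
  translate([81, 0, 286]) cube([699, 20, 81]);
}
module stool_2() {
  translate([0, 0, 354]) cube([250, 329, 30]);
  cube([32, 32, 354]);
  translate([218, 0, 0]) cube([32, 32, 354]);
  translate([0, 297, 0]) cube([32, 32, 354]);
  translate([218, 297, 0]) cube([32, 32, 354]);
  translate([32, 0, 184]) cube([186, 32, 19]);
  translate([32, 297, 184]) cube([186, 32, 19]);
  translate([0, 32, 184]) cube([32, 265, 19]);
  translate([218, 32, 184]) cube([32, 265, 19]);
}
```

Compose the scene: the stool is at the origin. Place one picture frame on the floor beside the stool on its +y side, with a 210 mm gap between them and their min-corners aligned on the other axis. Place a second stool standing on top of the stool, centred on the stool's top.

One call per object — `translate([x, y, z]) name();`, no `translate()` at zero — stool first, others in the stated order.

stool();
translate([0, 543, 0]) picture_frame();
translate([21, 2, 425]) stool_2();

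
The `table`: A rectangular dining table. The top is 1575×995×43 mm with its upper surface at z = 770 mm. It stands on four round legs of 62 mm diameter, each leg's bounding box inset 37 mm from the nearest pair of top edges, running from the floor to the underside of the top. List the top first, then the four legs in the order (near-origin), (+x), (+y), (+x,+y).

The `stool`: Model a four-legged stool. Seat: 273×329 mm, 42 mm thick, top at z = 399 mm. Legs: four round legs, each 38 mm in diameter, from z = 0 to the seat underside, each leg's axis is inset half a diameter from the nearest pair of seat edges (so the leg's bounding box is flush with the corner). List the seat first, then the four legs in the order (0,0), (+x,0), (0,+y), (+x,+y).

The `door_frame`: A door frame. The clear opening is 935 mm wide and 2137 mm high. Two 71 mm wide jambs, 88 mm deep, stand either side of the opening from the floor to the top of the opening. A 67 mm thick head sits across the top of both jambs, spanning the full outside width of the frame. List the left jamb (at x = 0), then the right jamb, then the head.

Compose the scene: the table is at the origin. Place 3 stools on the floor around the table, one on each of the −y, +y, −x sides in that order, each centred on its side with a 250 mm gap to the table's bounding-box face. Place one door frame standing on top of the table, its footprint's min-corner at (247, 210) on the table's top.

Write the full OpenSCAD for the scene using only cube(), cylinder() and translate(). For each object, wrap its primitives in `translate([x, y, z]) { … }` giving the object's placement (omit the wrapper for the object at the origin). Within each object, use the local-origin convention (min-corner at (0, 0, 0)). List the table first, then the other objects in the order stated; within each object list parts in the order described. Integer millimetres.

translate([0, 0, 727]) cube([1575, 995, 43]);
translate([68, 68, 0]) cylinder(h = 727, r = 31);
translate([1507, 68, 0]) cylinder(h = 727, r = 31);
translate([68, 927, 0]) cylinder(h = 727, r = 31);
translate([1507, 927, 0]) cylinder(h = 727, r = 31);
translate([651, -579, 0]) {
  translate([0, 0, 357]) cube([273, 329, 42]);
  translate([19, 19, 0]) cylinder(h = 357, r = 19);
  translate([254, 19, 0]) cylinder(h = 357, r = 19);
  translate([19, 310, 0]) cylinder(h = 357, r = 19);
  translate([254, 310, 0]) cylinder(h = 357, r = 19);
}
translate([651, 1245, 0]) {
  translate([0, 0, 357]) cube([273, 329, 42]);
  translate([19, 19, 0]) cylinder(h = 357, r = 19);
  translate([254, 19, 0]) cylinder(h = 357, r = 19);
  translate([19, 310, 0]) cylinder(h = 357, r = 19);
  translate([254, 310, 0]) cylinder(h = 357, r = 19);
}
translate([-523, 333, 0]) {
  translate([0, 0, 357]) cube([273, 329, 42]);
  translate([19, 19, 0]) cylinder(h = 357, r = 19);
  translate([254, 19, 0]) cylinder(h = 357, r = 19);
  translate([19, 310, 0]) cylinder(h = 357, r = 19);
  translate([254, 310, 0]) cylinder(h = 357, r = 19);
}
translate([247, 210, 770]) {
  cube([71, 88, 2137]);
  translate([1006, 0, 0]) cube([71, 88, 2137]);
  translate([0, 0, 2137]) cube([1077, 88, 67]);
}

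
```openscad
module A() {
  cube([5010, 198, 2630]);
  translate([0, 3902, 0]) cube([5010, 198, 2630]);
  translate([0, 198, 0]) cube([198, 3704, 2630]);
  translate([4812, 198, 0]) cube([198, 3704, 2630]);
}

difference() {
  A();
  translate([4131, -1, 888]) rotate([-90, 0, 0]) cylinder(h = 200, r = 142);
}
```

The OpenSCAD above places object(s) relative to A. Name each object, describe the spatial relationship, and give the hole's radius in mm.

A is a house frame. The house frame has a circular hole through its front wall. The hole's radius is 142 mm.

The subtracted cylinder has r = 142 mm.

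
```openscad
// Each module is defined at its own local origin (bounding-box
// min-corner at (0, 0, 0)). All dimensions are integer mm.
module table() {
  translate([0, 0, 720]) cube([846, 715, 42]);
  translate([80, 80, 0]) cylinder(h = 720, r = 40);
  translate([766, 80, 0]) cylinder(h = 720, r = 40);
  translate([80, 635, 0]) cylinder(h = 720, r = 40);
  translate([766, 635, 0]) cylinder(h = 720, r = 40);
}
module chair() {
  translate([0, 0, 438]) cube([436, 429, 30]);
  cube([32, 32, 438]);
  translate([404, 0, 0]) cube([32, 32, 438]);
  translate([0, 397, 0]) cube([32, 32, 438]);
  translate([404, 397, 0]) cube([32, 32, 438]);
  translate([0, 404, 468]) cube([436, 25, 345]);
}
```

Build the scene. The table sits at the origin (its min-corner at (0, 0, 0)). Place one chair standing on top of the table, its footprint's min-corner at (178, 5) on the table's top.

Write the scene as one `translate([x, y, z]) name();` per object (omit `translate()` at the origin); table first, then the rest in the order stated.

table();
translate([178, 5, 762]) chair();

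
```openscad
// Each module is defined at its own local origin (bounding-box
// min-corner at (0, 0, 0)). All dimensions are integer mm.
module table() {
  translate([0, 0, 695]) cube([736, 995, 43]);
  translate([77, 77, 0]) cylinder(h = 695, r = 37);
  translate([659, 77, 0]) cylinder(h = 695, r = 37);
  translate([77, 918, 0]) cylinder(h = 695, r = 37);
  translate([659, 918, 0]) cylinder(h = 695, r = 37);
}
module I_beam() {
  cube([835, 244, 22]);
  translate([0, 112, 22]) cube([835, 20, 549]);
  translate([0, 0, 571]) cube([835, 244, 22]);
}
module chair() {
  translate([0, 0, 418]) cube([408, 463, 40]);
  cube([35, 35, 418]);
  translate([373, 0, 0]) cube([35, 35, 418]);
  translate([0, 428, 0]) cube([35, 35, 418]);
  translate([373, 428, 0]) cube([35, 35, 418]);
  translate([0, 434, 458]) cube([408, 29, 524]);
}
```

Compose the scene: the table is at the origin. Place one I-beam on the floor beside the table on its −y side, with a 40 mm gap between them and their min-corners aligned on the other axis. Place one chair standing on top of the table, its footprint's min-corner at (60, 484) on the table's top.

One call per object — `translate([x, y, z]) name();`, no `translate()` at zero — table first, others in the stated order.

table();
translate([0, -284, 0]) I_beam();
translate([60, 484, 738]) chair();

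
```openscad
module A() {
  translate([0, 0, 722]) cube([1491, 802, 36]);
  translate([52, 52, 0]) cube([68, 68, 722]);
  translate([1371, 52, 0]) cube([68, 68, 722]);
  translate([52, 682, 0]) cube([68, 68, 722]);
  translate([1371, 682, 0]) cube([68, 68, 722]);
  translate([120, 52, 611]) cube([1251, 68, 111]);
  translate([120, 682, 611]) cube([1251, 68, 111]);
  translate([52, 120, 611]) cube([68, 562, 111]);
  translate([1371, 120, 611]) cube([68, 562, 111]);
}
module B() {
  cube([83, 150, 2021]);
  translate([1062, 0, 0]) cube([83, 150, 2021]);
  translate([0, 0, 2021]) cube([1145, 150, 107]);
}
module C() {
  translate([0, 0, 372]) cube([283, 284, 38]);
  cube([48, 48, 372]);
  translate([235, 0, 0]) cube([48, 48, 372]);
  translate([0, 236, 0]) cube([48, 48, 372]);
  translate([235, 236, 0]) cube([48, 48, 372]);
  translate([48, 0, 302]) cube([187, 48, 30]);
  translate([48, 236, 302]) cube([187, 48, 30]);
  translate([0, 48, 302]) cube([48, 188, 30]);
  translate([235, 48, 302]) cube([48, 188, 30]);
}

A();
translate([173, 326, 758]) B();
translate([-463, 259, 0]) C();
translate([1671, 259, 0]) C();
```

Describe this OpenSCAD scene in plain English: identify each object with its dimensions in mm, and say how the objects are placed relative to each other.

A is a rectangular dining table. The top is 1491×802×36 mm with its upper surface at z = 758 mm. It stands on four 68×68 mm square legs, each inset 52 mm from the nearest pair of top edges, running from the floor to the underside of the top. Four apron rails, 68 mm thick and 111 mm tall, run between adjacent legs with their top edges flush with the underside of the top and their outer faces flush with the legs' outer faces.

B is a rectangular door frame: two vertical jambs of 83×150 mm section, 2021 mm tall, with a clear opening 979 mm wide between their inner faces. A header 107 mm tall and 150 mm deep lies on top of the jambs and spans the full outside width.

C is a four-legged stool. The seat is 283×284 mm, 38 mm thick, top at z = 410 mm. It stands on four square legs, each 48×48 mm in cross-section, from z = 0 to the seat underside, each flush with a corner of the seat. Four stretchers, 48 mm wide and 30 mm tall, connect adjacent legs with their undersides at z = 302 mm, each running between the inner faces of the legs it joins and aligned with the legs' outer faces on the other axis.

The door frame is on top of the table, centred. Two stools sit around the table at the −x, +x sides.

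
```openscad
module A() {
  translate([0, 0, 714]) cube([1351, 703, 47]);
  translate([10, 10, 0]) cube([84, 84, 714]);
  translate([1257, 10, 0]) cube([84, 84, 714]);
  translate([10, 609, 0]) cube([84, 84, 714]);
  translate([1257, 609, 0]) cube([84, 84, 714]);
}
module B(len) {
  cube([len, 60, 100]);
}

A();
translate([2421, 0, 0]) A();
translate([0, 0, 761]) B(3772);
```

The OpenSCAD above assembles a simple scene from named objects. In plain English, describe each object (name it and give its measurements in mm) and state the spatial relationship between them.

A is a rectangular dining table. The top is 1351×703×47 mm with its upper surface at z = 761 mm. It stands on four 84×84 mm square legs, each inset 10 mm from the nearest pair of top edges, running from the floor to the underside of the top.

B is a rectangular beam 3772 mm long (x), 60 mm deep (y), 100 mm thick (z).

The beam spans the tops of two tables placed 1070 mm apart, resting at z = 761 mm.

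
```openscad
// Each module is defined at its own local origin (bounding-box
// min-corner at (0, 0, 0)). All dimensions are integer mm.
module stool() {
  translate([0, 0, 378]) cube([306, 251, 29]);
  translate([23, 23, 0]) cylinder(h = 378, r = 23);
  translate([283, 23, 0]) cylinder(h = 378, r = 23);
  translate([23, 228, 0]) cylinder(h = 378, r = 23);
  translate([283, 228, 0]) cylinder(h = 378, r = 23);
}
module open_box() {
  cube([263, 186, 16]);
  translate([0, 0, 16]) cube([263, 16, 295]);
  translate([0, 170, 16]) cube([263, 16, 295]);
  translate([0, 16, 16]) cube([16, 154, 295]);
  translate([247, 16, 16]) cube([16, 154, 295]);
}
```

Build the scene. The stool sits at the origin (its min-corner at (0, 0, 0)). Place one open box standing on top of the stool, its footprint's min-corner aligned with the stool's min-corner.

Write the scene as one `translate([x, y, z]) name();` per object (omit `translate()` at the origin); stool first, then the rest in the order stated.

stool();
translate([0, 0, 407]) open_box();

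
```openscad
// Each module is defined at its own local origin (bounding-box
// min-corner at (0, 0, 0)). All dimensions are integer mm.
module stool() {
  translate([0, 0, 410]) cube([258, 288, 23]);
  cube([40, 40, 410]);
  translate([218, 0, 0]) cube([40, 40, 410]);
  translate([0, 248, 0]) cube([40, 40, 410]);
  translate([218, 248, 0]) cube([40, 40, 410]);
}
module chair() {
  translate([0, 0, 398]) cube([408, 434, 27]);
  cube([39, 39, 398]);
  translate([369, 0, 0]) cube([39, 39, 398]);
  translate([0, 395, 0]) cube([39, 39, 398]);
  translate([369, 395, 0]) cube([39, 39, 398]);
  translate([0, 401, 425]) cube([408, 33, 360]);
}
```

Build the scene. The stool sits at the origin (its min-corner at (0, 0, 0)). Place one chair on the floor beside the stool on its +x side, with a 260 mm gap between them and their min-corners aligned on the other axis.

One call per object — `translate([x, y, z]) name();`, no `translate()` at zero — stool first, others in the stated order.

stool();
translate([518, 0, 0]) chair();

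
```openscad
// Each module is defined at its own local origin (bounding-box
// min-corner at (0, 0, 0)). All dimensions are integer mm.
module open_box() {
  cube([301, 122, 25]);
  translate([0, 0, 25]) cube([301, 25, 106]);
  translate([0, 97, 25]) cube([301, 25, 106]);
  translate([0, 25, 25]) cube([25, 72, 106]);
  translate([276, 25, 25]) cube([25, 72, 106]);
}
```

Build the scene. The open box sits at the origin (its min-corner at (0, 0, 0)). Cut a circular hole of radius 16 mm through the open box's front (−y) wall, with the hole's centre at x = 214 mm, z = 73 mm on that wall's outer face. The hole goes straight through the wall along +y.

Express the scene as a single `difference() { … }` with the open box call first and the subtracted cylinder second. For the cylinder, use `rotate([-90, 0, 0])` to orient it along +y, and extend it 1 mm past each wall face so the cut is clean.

difference() {
  open_box();
  translate([214, -1, 73]) rotate([-90, 0, 0]) cylinder(h = 27, r = 16);
}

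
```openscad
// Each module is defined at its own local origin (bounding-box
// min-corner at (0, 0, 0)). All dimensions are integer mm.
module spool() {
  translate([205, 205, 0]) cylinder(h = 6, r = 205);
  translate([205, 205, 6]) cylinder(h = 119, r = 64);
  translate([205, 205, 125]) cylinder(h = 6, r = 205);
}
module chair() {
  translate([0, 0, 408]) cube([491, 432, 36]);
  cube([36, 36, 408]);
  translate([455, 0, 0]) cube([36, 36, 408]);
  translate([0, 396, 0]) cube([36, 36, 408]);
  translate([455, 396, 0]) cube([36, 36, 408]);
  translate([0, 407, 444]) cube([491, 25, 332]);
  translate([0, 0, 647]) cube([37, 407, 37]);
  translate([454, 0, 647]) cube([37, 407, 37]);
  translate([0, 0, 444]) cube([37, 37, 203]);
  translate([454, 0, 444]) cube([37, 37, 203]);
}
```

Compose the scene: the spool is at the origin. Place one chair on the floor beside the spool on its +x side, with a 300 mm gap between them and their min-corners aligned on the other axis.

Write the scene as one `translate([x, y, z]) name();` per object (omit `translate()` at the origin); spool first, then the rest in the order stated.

spool();
translate([710, 0, 0]) chair();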